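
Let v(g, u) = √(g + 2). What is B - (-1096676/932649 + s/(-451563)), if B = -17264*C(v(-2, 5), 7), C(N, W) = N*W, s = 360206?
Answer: 39579241442/20054751447 ≈ 1.9736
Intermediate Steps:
v(g, u) = √(2 + g)
B = 0 (B = -17264*√(2 - 2)*7 = -17264*√0*7 = -0*7 = -17264*0 = 0)
B - (-1096676/932649 + s/(-451563)) = 0 - (-1096676/932649 + 360206/(-451563)) = 0 - (-1096676*1/932649 + 360206*(-1/451563)) = 0 - (-1096676/932649 - 51458/64509) = 0 - 1*(-39579241442/20054751447) = 0 + 39579241442/20054751447 = 39579241442/20054751447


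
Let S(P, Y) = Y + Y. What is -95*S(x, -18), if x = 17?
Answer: 3420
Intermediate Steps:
S(P, Y) = 2*Y
-95*S(x, -18) = -190*(-18) = -95*(-36) = 3420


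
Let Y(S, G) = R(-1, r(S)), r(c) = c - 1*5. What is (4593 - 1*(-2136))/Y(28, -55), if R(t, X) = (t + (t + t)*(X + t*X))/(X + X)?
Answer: -309534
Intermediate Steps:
r(c) = -5 + c (r(c) = c - 5 = -5 + c)
R(t, X) = (t + 2*t*(X + X*t))/(2*X) (R(t, X) = (t + (2*t)*(X + X*t))/((2*X)) = (t + 2*t*(X + X*t))*(1/(2*X)) = (t + 2*t*(X + X*t))/(2*X))
Y(S, G) = -1/(2*(-5 + S)) (Y(S, G) = -1 + (-1)² + (½)*(-1)/(-5 + S) = -1 + 1 - 1/(2*(-5 + S)) = -1/(2*(-5 + S)))
(4593 - 1*(-2136))/Y(28, -55) = (4593 - 1*(-2136))/((-1/(-10 + 2*28))) = (4593 + 2136)/((-1/(-10 + 56))) = 6729/((-1/46)) = 6729/((-1*1/46)) = 6729/(-1/46) = 6729*(-46) = -309534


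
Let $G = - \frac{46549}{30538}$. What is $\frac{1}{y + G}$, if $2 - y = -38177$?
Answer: $\frac{30538}{1165863753} \approx 2.6193 \cdot 10^{-5}$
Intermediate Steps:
$G = - \frac{46549}{30538}$ ($G = \left(-46549\right) \frac{1}{30538} = - \frac{46549}{30538} \approx -1.5243$)
$y = 38179$ ($y = 2 - -38177 = 2 + 38177 = 38179$)
$\frac{1}{y + G} = \frac{1}{38179 - \frac{46549}{30538}} = \frac{1}{\frac{1165863753}{30538}} = \frac{30538}{1165863753}$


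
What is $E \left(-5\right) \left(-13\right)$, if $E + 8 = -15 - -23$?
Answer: $0$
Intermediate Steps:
$E = 0$ ($E = -8 - -8 = -8 + \left(-15 + 23\right) = -8 + 8 = 0$)
$E \left(-5\right) \left(-13\right) = 0 \left(-5\right) \left(-13\right) = 0 \left(-13\right) = 0$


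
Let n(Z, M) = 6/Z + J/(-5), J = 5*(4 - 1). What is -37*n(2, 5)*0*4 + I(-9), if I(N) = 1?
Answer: 1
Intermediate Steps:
J = 15 (J = 5*3 = 15)
n(Z, M) = -3 + 6/Z (n(Z, M) = 6/Z + 15/(-5) = 6/Z + 15*(-⅕) = 6/Z - 3 = -3 + 6/Z)
-37*n(2, 5)*0*4 + I(-9) = -37*(-3 + 6/2)*0*4 + 1 = -37*(-3 + 6*(½))*0*4 + 1 = -37*(-3 + 3)*0*4 + 1 = -37*0*0*4 + 1 = -0*4 + 1 = -37*0 + 1 = 0 + 1 = 1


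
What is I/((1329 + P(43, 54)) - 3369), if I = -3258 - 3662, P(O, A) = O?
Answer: 6920/1997 ≈ 3.4652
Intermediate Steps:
I = -6920
I/((1329 + P(43, 54)) - 3369) = -6920/((1329 + 43) - 3369) = -6920/(1372 - 3369) = -6920/(-1997) = -6920*(-1/1997) = 6920/1997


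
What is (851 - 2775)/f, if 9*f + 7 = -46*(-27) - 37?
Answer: -8658/599 ≈ -14.454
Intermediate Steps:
f = 1198/9 (f = -7/9 + (-46*(-27) - 37)/9 = -7/9 + (1242 - 37)/9 = -7/9 + (1/9)*1205 = -7/9 + 1205/9 = 1198/9 ≈ 133.11)
(851 - 2775)/f = (851 - 2775)/(1198/9) = -1924*9/1198 = -8658/599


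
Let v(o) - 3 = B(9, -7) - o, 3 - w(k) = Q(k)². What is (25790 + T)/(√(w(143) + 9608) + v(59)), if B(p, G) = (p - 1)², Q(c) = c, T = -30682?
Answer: -19568/5451 + 2446*I*√10838/5451 ≈ -3.5898 + 46.715*I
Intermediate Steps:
B(p, G) = (-1 + p)²
w(k) = 3 - k²
v(o) = 67 - o (v(o) = 3 + ((-1 + 9)² - o) = 3 + (8² - o) = 3 + (64 - o) = 67 - o)
(25790 + T)/(√(w(143) + 9608) + v(59)) = (25790 - 30682)/(√((3 - 1*143²) + 9608) + (67 - 1*59)) = -4892/(√((3 - 1*20449) + 9608) + (67 - 59)) = -4892/(√((3 - 20449) + 9608) + 8) = -4892/(√(-20446 + 9608) + 8) = -4892/(√(-10838) + 8) = -4892/(I*√10838 + 8) = -4892/(8 + I*√10838)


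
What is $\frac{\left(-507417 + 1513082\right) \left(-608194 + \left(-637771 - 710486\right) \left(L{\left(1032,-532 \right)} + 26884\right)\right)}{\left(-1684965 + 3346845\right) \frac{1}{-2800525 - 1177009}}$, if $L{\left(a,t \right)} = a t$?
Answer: $- \frac{12799819016788708149893}{7554} \approx -1.6944 \cdot 10^{18}$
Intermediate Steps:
$\frac{\left(-507417 + 1513082\right) \left(-608194 + \left(-637771 - 710486\right) \left(L{\left(1032,-532 \right)} + 26884\right)\right)}{\left(-1684965 + 3346845\right) \frac{1}{-2800525 - 1177009}} = \frac{\left(-507417 + 1513082\right) \left(-608194 + \left(-637771 - 710486\right) \left(1032 \left(-532\right) + 26884\right)\right)}{\left(-1684965 + 3346845\right) \frac{1}{-2800525 - 1177009}} = \frac{1005665 \left(-608194 - 1348257 \left(-549024 + 26884\right)\right)}{1661880 \frac{1}{-3977534}} = \frac{1005665 \left(-608194 - -703978909980\right)}{1661880 \left(- \frac{1}{3977534}\right)} = \frac{1005665 \left(-608194 + 703978909980\right)}{- \frac{75540}{180797}} = 1005665 \cdot 703978301786 \left(- \frac{180797}{75540}\right) = 707966338865617690 \left(- \frac{180797}{75540}\right) = - \frac{12799819016788708149893}{7554}$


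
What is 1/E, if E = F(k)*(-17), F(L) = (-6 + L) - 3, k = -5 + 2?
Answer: 1/204 ≈ 0.0049020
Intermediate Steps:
k = -3
F(L) = -9 + L
E = 204 (E = (-9 - 3)*(-17) = -12*(-17) = 204)
1/E = 1/204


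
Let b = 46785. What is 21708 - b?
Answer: -25077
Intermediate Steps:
21708 - b = 21708 - 1*46785 = 21708 - 46785 = -25077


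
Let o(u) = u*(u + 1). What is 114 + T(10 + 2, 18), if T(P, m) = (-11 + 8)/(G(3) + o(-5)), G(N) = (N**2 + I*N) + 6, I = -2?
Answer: 3303/29 ≈ 113.90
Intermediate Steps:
G(N) = 6 + N**2 - 2*N (G(N) = (N**2 - 2*N) + 6 = 6 + N**2 - 2*N)
o(u) = u*(1 + u)
T(P, m) = -3/29 (T(P, m) = (-11 + 8)/((6 + 3**2 - 2*3) - 5*(1 - 5)) = -3/((6 + 9 - 6) - 5*(-4)) = -3/(9 + 20) = -3/29)
114 + T(10 + 2, 18) = 114 - 3/29 = 3303/29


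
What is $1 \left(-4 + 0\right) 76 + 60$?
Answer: $-244$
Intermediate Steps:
$1 \left(-4 + 0\right) 76 + 60 = 1 \left(-4\right) 76 + 60 = \left(-4\right) 76 + 60 = -304 + 60 = -244$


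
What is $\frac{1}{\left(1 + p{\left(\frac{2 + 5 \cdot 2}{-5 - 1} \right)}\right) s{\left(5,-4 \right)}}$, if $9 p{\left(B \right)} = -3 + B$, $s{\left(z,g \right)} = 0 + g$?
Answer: $- \frac{9}{16} \approx -0.5625$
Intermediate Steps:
$s{\left(z,g \right)} = g$
$p{\left(B \right)} = - \frac{1}{3} + \frac{B}{9}$ ($p{\left(B \right)} = \frac{-3 + B}{9} = - \frac{1}{3} + \frac{B}{9}$)
$\frac{1}{\left(1 + p{\left(\frac{2 + 5 \cdot 2}{-5 - 1} \right)}\right) s{\left(5,-4 \right)}} = \frac{1}{\left(1 - \left(\frac{1}{3} - \frac{\left(2 + 5 \cdot 2\right) \frac{1}{-5 - 1}}{9}\right)\right) \left(-4\right)} = \frac{1}{\left(1 - \left(\frac{1}{3} - \frac{\left(2 + 10\right) \frac{1}{-6}}{9}\right)\right) \left(-4\right)} = \frac{1}{\left(1 - \left(\frac{1}{3} - \frac{12 \left(- \frac{1}{6}\right)}{9}\right)\right) \left(-4\right)} = \frac{1}{\left(1 + \left(- \frac{1}{3} + \frac{1}{9} \left(-2\right)\right)\right) \left(-4\right)} = \frac{1}{\left(1 - \frac{5}{9}\right) \left(-4\right)} = \frac{1}{\frac{4}{9} \left(-4\right)} = \frac{1}{- \frac{16}{9}} = - \frac{9}{16}$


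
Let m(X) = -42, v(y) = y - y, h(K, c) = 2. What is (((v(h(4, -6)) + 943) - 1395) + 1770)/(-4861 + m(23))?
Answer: -1318/4903 ≈ -0.26882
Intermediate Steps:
v(y) = 0
(((v(h(4, -6)) + 943) - 1395) + 1770)/(-4861 + m(23)) = (((0 + 943) - 1395) + 1770)/(-4861 - 42) = ((943 - 1395) + 1770)/(-4903) = (-452 + 1770)*(-1/4903) = 1318*(-1/4903) = -1318/4903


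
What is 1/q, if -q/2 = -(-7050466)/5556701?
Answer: -5556701/14100932 ≈ -0.39407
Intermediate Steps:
q = -14100932/5556701 (q = -(-2)*(-7050466/5556701) = -(-2)*(-7050466*1/5556701) = -(-2)*(-7050466)/5556701 = -2*7050466/5556701 = -14100932/5556701 ≈ -2.5376)
1/q = 1/(-14100932/5556701) = -5556701/14100932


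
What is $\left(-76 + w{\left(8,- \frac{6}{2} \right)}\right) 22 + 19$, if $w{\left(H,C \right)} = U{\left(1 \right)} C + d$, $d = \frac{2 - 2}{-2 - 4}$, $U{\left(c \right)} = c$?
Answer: $-1719$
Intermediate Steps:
$d = 0$ ($d = \frac{0}{-6} = 0 \left(- \frac{1}{6}\right) = 0$)
$w{\left(H,C \right)} = C$ ($w{\left(H,C \right)} = 1 C + 0 = C + 0 = C$)
$\left(-76 + w{\left(8,- \frac{6}{2} \right)}\right) 22 + 19 = \left(-76 - \frac{6}{2}\right) 22 + 19 = \left(-76 - 3\right) 22 + 19 = \left(-79\right) 22 + 19 = -1738 + 19 = -1719$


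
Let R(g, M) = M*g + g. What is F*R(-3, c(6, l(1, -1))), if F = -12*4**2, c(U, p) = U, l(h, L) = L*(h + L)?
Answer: 4032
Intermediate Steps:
l(h, L) = L*(L + h)
R(g, M) = g + M*g
F = -192 (F = -12*16 = -192)
F*R(-3, c(6, l(1, -1))) = -(-576)*(1 + 6) = -(-576)*7 = -192*(-21) = 4032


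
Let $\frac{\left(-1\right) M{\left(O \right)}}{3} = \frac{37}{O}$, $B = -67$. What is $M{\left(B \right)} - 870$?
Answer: $- \frac{58179}{67} \approx -868.34$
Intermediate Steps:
$M{\left(O \right)} = - \frac{111}{O}$ ($M{\left(O \right)} = - 3 \frac{37}{O} = - \frac{111}{O}$)
$M{\left(B \right)} - 870 = - \frac{111}{-67} - 870 = \left(-111\right) \left(- \frac{1}{67}\right) - 870 = \frac{111}{67} - 870 = - \frac{58179}{67}$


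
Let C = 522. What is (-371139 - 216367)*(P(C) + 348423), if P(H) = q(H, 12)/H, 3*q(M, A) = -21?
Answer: -53426855336647/261 ≈ -2.0470e+11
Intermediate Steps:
q(M, A) = -7 (q(M, A) = (⅓)*(-21) = -7)
P(H) = -7/H
(-371139 - 216367)*(P(C) + 348423) = (-371139 - 216367)*(-7/522 + 348423) = -587506*(-7*1/522 + 348423) = -587506*(-7/522 + 348423) = -587506*181876799/522 = -53426855336647/261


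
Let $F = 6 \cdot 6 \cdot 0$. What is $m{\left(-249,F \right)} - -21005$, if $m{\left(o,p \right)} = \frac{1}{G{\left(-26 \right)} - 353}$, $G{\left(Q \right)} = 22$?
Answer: $\frac{6952654}{331} \approx 21005.0$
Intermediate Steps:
$F = 0$ ($F = 36 \cdot 0 = 0$)
$m{\left(o,p \right)} = - \frac{1}{331}$ ($m{\left(o,p \right)} = \frac{1}{22 - 353} = \frac{1}{-331} = - \frac{1}{331}$)
$m{\left(-249,F \right)} - -21005 = - \frac{1}{331} - -21005 = - \frac{1}{331} + 21005 = \frac{6952654}{331}$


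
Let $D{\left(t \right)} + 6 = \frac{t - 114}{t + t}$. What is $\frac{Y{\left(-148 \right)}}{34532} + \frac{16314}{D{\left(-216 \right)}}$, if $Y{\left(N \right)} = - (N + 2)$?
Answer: $- \frac{20280754207}{6509282} \approx -3115.7$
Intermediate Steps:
$Y{\left(N \right)} = -2 - N$ ($Y{\left(N \right)} = - (2 + N) = -2 - N$)
$D{\left(t \right)} = -6 + \frac{-114 + t}{2 t}$ ($D{\left(t \right)} = -6 + \frac{t - 114}{t + t} = -6 + \frac{-114 + t}{2 t}$)
$\frac{Y{\left(-148 \right)}}{34532} + \frac{16314}{D{\left(-216 \right)}} = \frac{-2 - -148}{34532} + \frac{16314}{- \frac{11}{2} - \frac{57}{-216}} = \left(-2 + 148\right) \frac{1}{34532} + \frac{16314}{- \frac{11}{2} - - \frac{19}{72}} = 146 \cdot \frac{1}{34532} + \frac{16314}{- \frac{11}{2} + \frac{19}{72}} = \frac{73}{17266} + \frac{16314}{- \frac{377}{72}} = \frac{73}{17266} + 16314 \left(- \frac{72}{377}\right) = \frac{73}{17266} - \frac{1174608}{377} = - \frac{20280754207}{6509282}$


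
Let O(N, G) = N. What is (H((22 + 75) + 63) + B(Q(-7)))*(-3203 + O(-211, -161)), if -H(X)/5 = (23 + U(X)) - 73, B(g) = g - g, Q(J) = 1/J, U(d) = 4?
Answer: -785220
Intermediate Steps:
B(g) = 0
H(X) = 230 (H(X) = -5*((23 + 4) - 73) = -5*(27 - 73) = -5*(-46) = 230)
(H((22 + 75) + 63) + B(Q(-7)))*(-3203 + O(-211, -161)) = (230 + 0)*(-3203 - 211) = 230*(-3414) = -785220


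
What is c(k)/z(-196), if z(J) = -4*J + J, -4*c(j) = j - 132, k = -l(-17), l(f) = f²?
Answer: 421/2352 ≈ 0.17900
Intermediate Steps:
k = -289 (k = -1*(-17)² = -1*289 = -289)
c(j) = 33 - j/4 (c(j) = -(j - 132)/4 = -(-132 + j)/4 = 33 - j/4)
z(J) = -3*J
c(k)/z(-196) = (33 - ¼*(-289))/((-3*(-196))) = (33 + 289/4)/588 = (421/4)*(1/588) = 421/2352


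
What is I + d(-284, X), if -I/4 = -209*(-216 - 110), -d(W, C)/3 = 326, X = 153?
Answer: -273514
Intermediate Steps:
d(W, C) = -978 (d(W, C) = -3*326 = -978)
I = -272536 (I = -(-836)*(-216 - 110) = -(-836)*(-326) = -4*68134 = -272536)
I + d(-284, X) = -272536 - 978 = -273514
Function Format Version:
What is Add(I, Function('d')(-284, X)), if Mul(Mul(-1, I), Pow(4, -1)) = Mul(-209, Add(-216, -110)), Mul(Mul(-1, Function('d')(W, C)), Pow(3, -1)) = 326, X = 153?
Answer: -273514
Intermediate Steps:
Function('d')(W, C) = -978 (Function('d')(W, C) = Mul(-3, 326) = -978)
I = -272536 (I = Mul(-4, Mul(-209, Add(-216, -110))) = Mul(-4, Mul(-209, -326)) = Mul(-4, 68134) = -272536)
Add(I, Function('d')(-284, X)) = Add(-272536, -978) = -273514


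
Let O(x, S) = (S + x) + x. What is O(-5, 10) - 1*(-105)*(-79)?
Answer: -8295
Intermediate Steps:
O(x, S) = S + 2*x
O(-5, 10) - 1*(-105)*(-79) = (10 + 2*(-5)) - 1*(-105)*(-79) = (10 - 10) + 105*(-79) = 0 - 8295 = -8295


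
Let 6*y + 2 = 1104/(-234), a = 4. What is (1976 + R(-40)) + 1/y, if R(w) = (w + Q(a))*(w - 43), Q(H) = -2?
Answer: 715405/131 ≈ 5461.1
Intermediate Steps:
R(w) = (-43 + w)*(-2 + w) (R(w) = (w - 2)*(w - 43) = (-2 + w)*(-43 + w) = (-43 + w)*(-2 + w))
y = -131/117 (y = -1/3 + (1104/(-234))/6 = -1/3 + (1104*(-1/234))/6 = -1/3 + (1/6)*(-184/39) = -1/3 - 92/117 = -131/117 ≈ -1.1197)
(1976 + R(-40)) + 1/y = (1976 + (86 + (-40)**2 - 45*(-40))) + 1/(-131/117) = (1976 + (86 + 1600 + 1800)) - 117/131 = (1976 + 3486) - 117/131 = 5462 - 117/131 = 715405/131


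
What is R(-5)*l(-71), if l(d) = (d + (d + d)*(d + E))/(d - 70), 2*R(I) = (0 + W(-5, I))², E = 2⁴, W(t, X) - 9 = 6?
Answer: -580425/94 ≈ -6174.7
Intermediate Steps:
W(t, X) = 15 (W(t, X) = 9 + 6 = 15)
E = 16
R(I) = 225/2 (R(I) = (0 + 15)²/2 = (½)*15² = (½)*225 = 225/2)
l(d) = (d + 2*d*(16 + d))/(-70 + d) (l(d) = (d + (d + d)*(d + 16))/(d - 70) = (d + (2*d)*(16 + d))/(-70 + d) = (d + 2*d*(16 + d))/(-70 + d))
R(-5)*l(-71) = 225*(-71*(33 + 2*(-71))/(-70 - 71))/2 = 225*(-71*(33 - 142)/(-141))/2 = 225*(-71*(-1/141)*(-109))/2 = (225/2)*(-7739/141) = -580425/94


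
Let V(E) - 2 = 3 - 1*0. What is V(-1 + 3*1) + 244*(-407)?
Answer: -99303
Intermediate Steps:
V(E) = 5 (V(E) = 2 + (3 - 1*0) = 2 + (3 + 0) = 2 + 3 = 5)
V(-1 + 3*1) + 244*(-407) = 5 + 244*(-407) = 5 - 99308 = -99303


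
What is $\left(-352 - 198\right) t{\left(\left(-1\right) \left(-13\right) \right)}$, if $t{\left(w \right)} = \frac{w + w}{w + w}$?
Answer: $-550$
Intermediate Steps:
$t{\left(w \right)} = 1$ ($t{\left(w \right)} = \frac{2 w}{2 w} = 2 w \frac{1}{2 w} = 1$)
$\left(-352 - 198\right) t{\left(\left(-1\right) \left(-13\right) \right)} = \left(-352 - 198\right) 1 = \left(-550\right) 1 = -550$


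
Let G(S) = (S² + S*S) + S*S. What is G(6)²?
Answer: 11664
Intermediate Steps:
G(S) = 3*S² (G(S) = (S² + S²) + S² = 2*S² + S² = 3*S²)
G(6)² = (3*6²)² = (3*36)² = 108² = 11664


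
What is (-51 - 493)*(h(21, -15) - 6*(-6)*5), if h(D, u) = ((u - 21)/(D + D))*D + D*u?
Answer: 83232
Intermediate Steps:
h(D, u) = -21/2 + u/2 + D*u (h(D, u) = ((-21 + u)/((2*D)))*D + D*u = ((-21 + u)*(1/(2*D)))*D + D*u = ((-21 + u)/(2*D))*D + D*u = (-21/2 + u/2) + D*u = -21/2 + u/2 + D*u)
(-51 - 493)*(h(21, -15) - 6*(-6)*5) = (-51 - 493)*((-21/2 + (½)*(-15) + 21*(-15)) - 6*(-6)*5) = -544*((-21/2 - 15/2 - 315) + 36*5) = -544*(-333 + 180) = -544*(-153) = 83232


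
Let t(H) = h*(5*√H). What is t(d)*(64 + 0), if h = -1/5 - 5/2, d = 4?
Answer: -1728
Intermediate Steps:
h = -27/10 (h = -1*⅕ - 5*½ = -⅕ - 5/2 = -27/10 ≈ -2.7000)
t(H) = -27*√H/2
t(d)*(64 + 0) = (-27*√4/2)*(64 + 0) = -27/2*2*64 = -27*64 = -1728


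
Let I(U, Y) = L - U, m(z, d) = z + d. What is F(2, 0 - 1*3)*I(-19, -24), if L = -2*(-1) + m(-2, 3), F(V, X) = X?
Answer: -66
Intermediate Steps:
m(z, d) = d + z
L = 3 (L = -2*(-1) + (3 - 2) = 2 + 1 = 3)
I(U, Y) = 3 - U
F(2, 0 - 1*3)*I(-19, -24) = (0 - 1*3)*(3 - 1*(-19)) = (0 - 3)*(3 + 19) = -3*22 = -66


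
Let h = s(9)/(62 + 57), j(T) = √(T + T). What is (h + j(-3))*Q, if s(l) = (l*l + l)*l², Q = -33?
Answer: -240570/119 - 33*I*√6 ≈ -2021.6 - 80.833*I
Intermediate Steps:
s(l) = l²*(l + l²) (s(l) = (l² + l)*l² = (l + l²)*l² = l²*(l + l²))
j(T) = √2*√T (j(T) = √(2*T) = √2*√T)
h = 7290/119 (h = (9³*(1 + 9))/(62 + 57) = (729*10)/119 = 7290*(1/119) = 7290/119 ≈ 61.260)
(h + j(-3))*Q = (7290/119 + √2*√(-3))*(-33) = (7290/119 + √2*(I*√3))*(-33) = (7290/119 + I*√6)*(-33) = -240570/119 - 33*I*√6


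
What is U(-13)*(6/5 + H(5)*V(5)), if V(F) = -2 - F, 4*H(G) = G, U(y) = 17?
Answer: -2567/20 ≈ -128.35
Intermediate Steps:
H(G) = G/4
U(-13)*(6/5 + H(5)*V(5)) = 17*(6/5 + ((1/4)*5)*(-2 - 1*5)) = 17*(6*(1/5) + 5*(-2 - 5)/4) = 17*(6/5 + (5/4)*(-7)) = 17*(6/5 - 35/4) = 17*(-151/20) = -2567/20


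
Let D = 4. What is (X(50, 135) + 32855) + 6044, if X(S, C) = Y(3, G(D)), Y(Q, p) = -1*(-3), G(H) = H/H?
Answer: 38902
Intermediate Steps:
G(H) = 1
Y(Q, p) = 3
X(S, C) = 3
(X(50, 135) + 32855) + 6044 = (3 + 32855) + 6044 = 32858 + 6044 = 38902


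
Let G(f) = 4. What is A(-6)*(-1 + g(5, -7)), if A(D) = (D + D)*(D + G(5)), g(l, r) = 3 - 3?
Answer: -24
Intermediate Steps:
g(l, r) = 0
A(D) = 2*D*(4 + D) (A(D) = (D + D)*(D + 4) = (2*D)*(4 + D) = 2*D*(4 + D))
A(-6)*(-1 + g(5, -7)) = (2*(-6)*(4 - 6))*(-1 + 0) = (2*(-6)*(-2))*(-1) = 24*(-1) = -24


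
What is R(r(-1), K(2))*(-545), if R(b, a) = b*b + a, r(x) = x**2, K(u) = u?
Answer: -1635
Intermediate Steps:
R(b, a) = a + b**2 (R(b, a) = b**2 + a = a + b**2)
R(r(-1), K(2))*(-545) = (2 + ((-1)**2)**2)*(-545) = (2 + 1**2)*(-545) = (2 + 1)*(-545) = 3*(-545) = -1635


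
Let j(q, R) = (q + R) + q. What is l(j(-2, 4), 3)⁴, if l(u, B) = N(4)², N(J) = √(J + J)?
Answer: 4096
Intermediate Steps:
N(J) = √2*√J (N(J) = √(2*J) = √2*√J)
j(q, R) = R + 2*q (j(q, R) = (R + q) + q = R + 2*q)
l(u, B) = 8 (l(u, B) = (√2*√4)² = (√2*2)² = (2*√2)² = 8)
l(j(-2, 4), 3)⁴ = 8⁴ = 4096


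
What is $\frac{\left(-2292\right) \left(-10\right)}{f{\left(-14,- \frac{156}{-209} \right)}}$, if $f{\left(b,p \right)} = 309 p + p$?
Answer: $\frac{39919}{403} \approx 99.055$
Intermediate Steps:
$f{\left(b,p \right)} = 310 p$
$\frac{\left(-2292\right) \left(-10\right)}{f{\left(-14,- \frac{156}{-209} \right)}} = \frac{\left(-2292\right) \left(-10\right)}{310 \left(- \frac{156}{-209}\right)} = \frac{22920}{310 \left(\left(-156\right) \left(- \frac{1}{209}\right)\right)} = \frac{22920}{310 \cdot \frac{156}{209}} = \frac{22920}{\frac{48360}{209}} = 22920 \cdot \frac{209}{48360} = \frac{39919}{403}$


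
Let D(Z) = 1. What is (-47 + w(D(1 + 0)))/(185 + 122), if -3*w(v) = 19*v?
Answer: -160/921 ≈ -0.17372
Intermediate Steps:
w(v) = -19*v/3
(-47 + w(D(1 + 0)))/(185 + 122) = (-47 - 19/3*1)/(185 + 122) = (-47 - 19/3)/307 = -160/3*1/307 = -160/921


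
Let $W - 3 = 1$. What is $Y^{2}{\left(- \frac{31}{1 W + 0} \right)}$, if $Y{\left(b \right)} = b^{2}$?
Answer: $\frac{923521}{256} \approx 3607.5$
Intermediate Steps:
$W = 4$ ($W = 3 + 1 = 4$)
$Y^{2}{\left(- \frac{31}{1 W + 0} \right)} = \left(\left(- \frac{31}{1 \cdot 4 + 0}\right)^{2}\right)^{2} = \left(\left(- \frac{31}{4 + 0}\right)^{2}\right)^{2} = \left(\left(- \frac{31}{4}\right)^{2}\right)^{2} = \left(\frac{961}{16}\right)^{2} = \frac{923521}{256}$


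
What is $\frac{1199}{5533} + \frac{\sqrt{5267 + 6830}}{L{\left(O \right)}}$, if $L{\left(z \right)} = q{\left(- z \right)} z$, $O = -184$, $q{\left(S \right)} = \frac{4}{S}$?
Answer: $\frac{109}{503} - \frac{\sqrt{12097}}{4} \approx -27.28$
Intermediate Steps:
$L{\left(z \right)} = -4$ ($L{\left(z \right)} = \frac{4}{\left(-1\right) z} z = 4 \left(- \frac{1}{z}\right) z = - \frac{4}{z} z = -4$)
$\frac{1199}{5533} + \frac{\sqrt{5267 + 6830}}{L{\left(O \right)}} = \frac{1199}{5533} + \frac{\sqrt{5267 + 6830}}{-4} = 1199 \cdot \frac{1}{5533} + \sqrt{12097} \left(- \frac{1}{4}\right) = \frac{109}{503} - \frac{\sqrt{12097}}{4}$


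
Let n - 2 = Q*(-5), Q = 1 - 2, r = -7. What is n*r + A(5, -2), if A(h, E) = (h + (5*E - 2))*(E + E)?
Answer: -21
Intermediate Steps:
Q = -1
n = 7 (n = 2 - 1*(-5) = 2 + 5 = 7)
A(h, E) = 2*E*(-2 + h + 5*E) (A(h, E) = (h + (-2 + 5*E))*(2*E) = (-2 + h + 5*E)*(2*E) = 2*E*(-2 + h + 5*E))
n*r + A(5, -2) = 7*(-7) + 2*(-2)*(-2 + 5 + 5*(-2)) = -49 + 2*(-2)*(-2 + 5 - 10) = -49 + 2*(-2)*(-7) = -49 + 28 = -21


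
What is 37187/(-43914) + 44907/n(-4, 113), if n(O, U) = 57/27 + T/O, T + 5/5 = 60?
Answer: -5462352001/1536990 ≈ -3553.9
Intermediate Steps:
T = 59 (T = -1 + 60 = 59)
n(O, U) = 19/9 + 59/O (n(O, U) = 57/27 + 59/O = 57*(1/27) + 59/O = 19/9 + 59/O)
37187/(-43914) + 44907/n(-4, 113) = 37187/(-43914) + 44907/(19/9 + 59/(-4)) = 37187*(-1/43914) + 44907/(19/9 + 59*(-1/4)) = -37187/43914 + 44907/(19/9 - 59/4) = -37187/43914 + 44907/(-455/36) = -37187/43914 + 44907*(-36/455) = -37187/43914 - 1616652/455 = -5462352001/1536990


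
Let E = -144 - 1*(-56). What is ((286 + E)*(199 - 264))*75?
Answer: -965250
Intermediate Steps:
E = -88 (E = -144 + 56 = -88)
((286 + E)*(199 - 264))*75 = ((286 - 88)*(199 - 264))*75 = (198*(-65))*75 = -12870*75 = -965250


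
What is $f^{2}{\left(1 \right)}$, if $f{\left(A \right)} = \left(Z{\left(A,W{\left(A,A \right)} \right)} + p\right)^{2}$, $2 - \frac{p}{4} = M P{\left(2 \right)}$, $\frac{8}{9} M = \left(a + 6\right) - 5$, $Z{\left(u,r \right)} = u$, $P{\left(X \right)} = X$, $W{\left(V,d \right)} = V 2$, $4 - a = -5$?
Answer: $43046721$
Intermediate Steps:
$a = 9$ ($a = 4 - -5 = 4 + 5 = 9$)
$W{\left(V,d \right)} = 2 V$
$M = \frac{45}{4}$ ($M = \frac{9 \left(\left(9 + 6\right) - 5\right)}{8} = \frac{9 \left(15 - 5\right)}{8} = \frac{9}{8} \cdot 10 = \frac{45}{4} \approx 11.25$)
$p = -82$ ($p = 8 - 4 \cdot \frac{45}{4} \cdot 2 = 8 - 90 = -82$)
$f{\left(A \right)} = \left(-82 + A\right)^{2}$ ($f{\left(A \right)} = \left(A - 82\right)^{2} = \left(-82 + A\right)^{2}$)
$f^{2}{\left(1 \right)} = \left(\left(-82 + 1\right)^{2}\right)^{2} = \left(\left(-81\right)^{2}\right)^{2} = 6561^{2} = 43046721$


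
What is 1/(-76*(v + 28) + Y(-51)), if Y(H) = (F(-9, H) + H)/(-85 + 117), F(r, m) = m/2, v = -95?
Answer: 64/325735 ≈ 0.00019648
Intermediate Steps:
F(r, m) = m/2 (F(r, m) = m*(½) = m/2)
Y(H) = 3*H/64 (Y(H) = (H/2 + H)/(-85 + 117) = (3*H/2)/32 = (3*H/2)*(1/32) = 3*H/64)
1/(-76*(v + 28) + Y(-51)) = 1/(-76*(-95 + 28) + (3/64)*(-51)) = 1/(-76*(-67) - 153/64) = 1/(5092 - 153/64) = 1/(325735/64) = 64/325735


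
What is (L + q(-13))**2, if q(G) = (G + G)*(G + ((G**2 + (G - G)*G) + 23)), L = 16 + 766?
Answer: 14992384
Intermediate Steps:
L = 782
q(G) = 2*G*(23 + G + G**2) (q(G) = (2*G)*(G + ((G**2 + 0*G) + 23)) = (2*G)*(G + ((G**2 + 0) + 23)) = (2*G)*(G + (G**2 + 23)) = (2*G)*(G + (23 + G**2)) = (2*G)*(23 + G + G**2) = 2*G*(23 + G + G**2))
(L + q(-13))**2 = (782 + 2*(-13)*(23 - 13 + (-13)**2))**2 = (782 + 2*(-13)*(23 - 13 + 169))**2 = (782 + 2*(-13)*179)**2 = (782 - 4654)**2 = (-3872)**2 = 14992384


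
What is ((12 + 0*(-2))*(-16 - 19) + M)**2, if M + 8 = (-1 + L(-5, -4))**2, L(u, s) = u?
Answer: 153664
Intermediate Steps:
M = 28 (M = -8 + (-1 - 5)**2 = -8 + (-6)**2 = -8 + 36 = 28)
((12 + 0*(-2))*(-16 - 19) + M)**2 = ((12 + 0*(-2))*(-16 - 19) + 28)**2 = ((12 + 0)*(-35) + 28)**2 = (12*(-35) + 28)**2 = (-420 + 28)**2 = (-392)**2 = 153664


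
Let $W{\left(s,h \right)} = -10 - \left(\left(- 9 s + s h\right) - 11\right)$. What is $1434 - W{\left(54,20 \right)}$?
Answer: $2027$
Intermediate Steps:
$W{\left(s,h \right)} = 1 + 9 s - h s$ ($W{\left(s,h \right)} = -10 - \left(\left(- 9 s + h s\right) - 11\right) = -10 - \left(-11 - 9 s + h s\right) = -10 + \left(11 + 9 s - h s\right) = 1 + 9 s - h s$)
$1434 - W{\left(54,20 \right)} = 1434 - \left(1 + 9 \cdot 54 - 20 \cdot 54\right) = 1434 - \left(1 + 486 - 1080\right) = 1434 - -593 = 1434 + 593 = 2027$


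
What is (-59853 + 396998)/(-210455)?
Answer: -67429/42091 ≈ -1.6020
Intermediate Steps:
(-59853 + 396998)/(-210455) = 337145*(-1/210455) = -67429/42091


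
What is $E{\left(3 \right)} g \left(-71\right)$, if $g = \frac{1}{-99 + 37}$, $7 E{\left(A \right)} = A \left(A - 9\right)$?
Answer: $- \frac{639}{217} \approx -2.9447$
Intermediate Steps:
$E{\left(A \right)} = \frac{A \left(-9 + A\right)}{7}$ ($E{\left(A \right)} = \frac{A \left(A - 9\right)}{7} = \frac{A \left(-9 + A\right)}{7}$)
$g = - \frac{1}{62}$ ($g = \frac{1}{-62} = - \frac{1}{62} \approx -0.016129$)
$E{\left(3 \right)} g \left(-71\right) = \frac{1}{7} \cdot 3 \left(-9 + 3\right) \left(- \frac{1}{62}\right) \left(-71\right) = \frac{1}{7} \cdot 3 \left(-6\right) \left(- \frac{1}{62}\right) \left(-71\right) = \left(- \frac{18}{7}\right) \left(- \frac{1}{62}\right) \left(-71\right) = \frac{9}{217} \left(-71\right) = - \frac{639}{217}$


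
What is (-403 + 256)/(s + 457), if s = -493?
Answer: 49/12 ≈ 4.0833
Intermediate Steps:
(-403 + 256)/(s + 457) = (-403 + 256)/(-493 + 457) = -147/(-36) = -147*(-1/36) = 49/12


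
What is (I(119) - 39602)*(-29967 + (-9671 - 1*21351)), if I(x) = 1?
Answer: 2415225389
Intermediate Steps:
(I(119) - 39602)*(-29967 + (-9671 - 1*21351)) = (1 - 39602)*(-29967 + (-9671 - 1*21351)) = -39601*(-29967 + (-9671 - 21351)) = -39601*(-29967 - 31022) = -39601*(-60989) = 2415225389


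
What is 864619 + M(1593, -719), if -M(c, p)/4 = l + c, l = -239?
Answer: 859203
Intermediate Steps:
M(c, p) = 956 - 4*c (M(c, p) = -4*(-239 + c) = 956 - 4*c)
864619 + M(1593, -719) = 864619 + (956 - 4*1593) = 864619 + (956 - 6372) = 864619 - 5416 = 859203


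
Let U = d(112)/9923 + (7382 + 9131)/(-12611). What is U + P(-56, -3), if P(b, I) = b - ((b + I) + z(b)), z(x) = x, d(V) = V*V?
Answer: 7377532112/125138953 ≈ 58.955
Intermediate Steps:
d(V) = V²
P(b, I) = -I - b (P(b, I) = b - ((b + I) + b) = b - ((I + b) + b) = b - (I + 2*b) = b + (-I - 2*b) = -I - b)
U = -5666115/125138953 (U = 112²/9923 + (7382 + 9131)/(-12611) = 12544*(1/9923) + 16513*(-1/12611) = 12544/9923 - 16513/12611 = -5666115/125138953 ≈ -0.045279)
U + P(-56, -3) = -5666115/125138953 + (-1*(-3) - 1*(-56)) = -5666115/125138953 + (3 + 56) = -5666115/125138953 + 59 = 7377532112/125138953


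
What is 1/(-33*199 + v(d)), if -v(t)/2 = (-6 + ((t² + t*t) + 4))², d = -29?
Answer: -1/5651367 ≈ -1.7695e-7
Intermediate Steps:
v(t) = -2*(-2 + 2*t²)² (v(t) = -2*(-6 + ((t² + t*t) + 4))² = -2*(-6 + ((t² + t²) + 4))² = -2*(-6 + (2*t² + 4))² = -2*(-6 + (4 + 2*t²))² = -2*(-2 + 2*t²)²)
1/(-33*199 + v(d)) = 1/(-33*199 - 8*(-1 + (-29)²)²) = 1/(-6567 - 8*(-1 + 841)²) = 1/(-6567 - 8*840²) = 1/(-6567 - 8*705600) = 1/(-6567 - 5644800) = 1/(-5651367) = -1/5651367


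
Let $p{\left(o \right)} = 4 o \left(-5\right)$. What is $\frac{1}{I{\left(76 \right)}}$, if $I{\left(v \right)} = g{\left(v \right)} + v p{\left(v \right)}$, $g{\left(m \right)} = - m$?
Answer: $- \frac{1}{115596} \approx -8.6508 \cdot 10^{-6}$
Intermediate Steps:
$p{\left(o \right)} = - 20 o$
$I{\left(v \right)} = - v - 20 v^{2}$ ($I{\left(v \right)} = - v + v \left(- 20 v\right) = - v - 20 v^{2}$)
$\frac{1}{I{\left(76 \right)}} = \frac{1}{76 \left(-1 - 1520\right)} = \frac{1}{76 \left(-1521\right)} = \frac{1}{-115596} = - \frac{1}{115596}$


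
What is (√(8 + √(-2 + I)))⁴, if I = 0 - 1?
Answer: (8 + I*√3)² ≈ 61.0 + 27.713*I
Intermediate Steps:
I = -1
(√(8 + √(-2 + I)))⁴ = (√(8 + √(-2 - 1)))⁴ = (√(8 + √(-3)))⁴ = (√(8 + I*√3))⁴ = (8 + I*√3)²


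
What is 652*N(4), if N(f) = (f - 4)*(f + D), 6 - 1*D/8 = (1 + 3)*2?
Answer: 0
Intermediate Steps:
D = -16 (D = 48 - 8*(1 + 3)*2 = 48 - 32*2 = 48 - 8*8 = 48 - 64 = -16)
N(f) = (-16 + f)*(-4 + f) (N(f) = (f - 4)*(f - 16) = (-4 + f)*(-16 + f) = (-16 + f)*(-4 + f))
652*N(4) = 652*(64 + 4**2 - 20*4) = 652*(64 + 16 - 80) = 652*0 = 0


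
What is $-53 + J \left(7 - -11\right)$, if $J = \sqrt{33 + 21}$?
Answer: $-53 + 54 \sqrt{6} \approx 79.272$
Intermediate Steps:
$J = 3 \sqrt{6}$ ($J = \sqrt{54} = 3 \sqrt{6} \approx 7.3485$)
$-53 + J \left(7 - -11\right) = -53 + 3 \sqrt{6} \left(7 - -11\right) = -53 + 3 \sqrt{6} \left(7 + 11\right) = -53 + 3 \sqrt{6} \cdot 18 = -53 + 54 \sqrt{6}$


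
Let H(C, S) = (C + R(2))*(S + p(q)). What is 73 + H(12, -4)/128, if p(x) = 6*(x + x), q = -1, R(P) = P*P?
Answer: 71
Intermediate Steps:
R(P) = P²
p(x) = 12*x (p(x) = 6*(2*x) = 12*x)
H(C, S) = (-12 + S)*(4 + C) (H(C, S) = (C + 2²)*(S + 12*(-1)) = (C + 4)*(S - 12) = (4 + C)*(-12 + S) = (-12 + S)*(4 + C))
73 + H(12, -4)/128 = 73 + (-48 - 12*12 + 4*(-4) + 12*(-4))/128 = 73 + (-48 - 144 - 16 - 48)*(1/128) = 73 - 256*1/128 = 73 - 2 = 71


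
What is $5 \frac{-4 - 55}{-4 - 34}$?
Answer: $\frac{295}{38} \approx 7.7632$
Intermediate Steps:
$5 \frac{-4 - 55}{-4 - 34} = 5 \left(- \frac{59}{-38}\right) = 5 \left(\left(-59\right) \left(- \frac{1}{38}\right)\right) = 5 \cdot \frac{59}{38} = \frac{295}{38}$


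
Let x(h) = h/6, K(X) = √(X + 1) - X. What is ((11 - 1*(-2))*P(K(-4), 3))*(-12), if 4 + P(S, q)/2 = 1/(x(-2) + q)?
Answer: 1131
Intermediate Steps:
K(X) = √(1 + X) - X
x(h) = h/6 (x(h) = h*(⅙) = h/6)
P(S, q) = -8 + 2/(-⅓ + q) (P(S, q) = -8 + 2/((⅙)*(-2) + q) = -8 + 2/(-⅓ + q))
((11 - 1*(-2))*P(K(-4), 3))*(-12) = ((11 - 1*(-2))*(2*(7 - 12*3)/(-1 + 3*3)))*(-12) = ((11 + 2)*(2*(7 - 36)/(-1 + 9)))*(-12) = (13*(2*(-29)/8))*(-12) = (13*(2*(⅛)*(-29)))*(-12) = (13*(-29/4))*(-12) = -377/4*(-12) = 1131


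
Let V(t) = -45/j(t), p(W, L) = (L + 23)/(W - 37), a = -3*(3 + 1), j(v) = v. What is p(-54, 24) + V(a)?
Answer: 1177/364 ≈ 3.2335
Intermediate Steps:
a = -12 (a = -3*4 = -12)
p(W, L) = (23 + L)/(-37 + W)
V(t) = -45/t
p(-54, 24) + V(a) = (23 + 24)/(-37 - 54) - 45/(-12) = 47/(-91) - 45*(-1/12) = -1/91*47 + 15/4 = -47/91 + 15/4 = 1177/364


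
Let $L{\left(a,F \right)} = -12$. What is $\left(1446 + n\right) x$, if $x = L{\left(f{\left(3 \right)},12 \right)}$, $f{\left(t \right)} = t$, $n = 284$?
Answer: $-20760$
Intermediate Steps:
$x = -12$
$\left(1446 + n\right) x = \left(1446 + 284\right) \left(-12\right) = 1730 \left(-12\right) = -20760$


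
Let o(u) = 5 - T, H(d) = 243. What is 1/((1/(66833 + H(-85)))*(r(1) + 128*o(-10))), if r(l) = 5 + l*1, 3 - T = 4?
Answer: 33538/387 ≈ 86.661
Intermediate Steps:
T = -1 (T = 3 - 1*4 = 3 - 4 = -1)
o(u) = 6 (o(u) = 5 - 1*(-1) = 5 + 1 = 6)
r(l) = 5 + l
1/((1/(66833 + H(-85)))*(r(1) + 128*o(-10))) = 1/((1/(66833 + 243))*((5 + 1) + 128*6)) = 1/((1/67076)*(6 + 768)) = 1/((1/67076)*774) = 67076*(1/774) = 33538/387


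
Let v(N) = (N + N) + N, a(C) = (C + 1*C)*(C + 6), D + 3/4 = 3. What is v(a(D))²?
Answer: 793881/64 ≈ 12404.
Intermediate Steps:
D = 9/4 (D = -¾ + 3 = 9/4 ≈ 2.2500)
a(C) = 2*C*(6 + C) (a(C) = (C + C)*(6 + C) = (2*C)*(6 + C) = 2*C*(6 + C))
v(N) = 3*N (v(N) = 2*N + N = 3*N)
v(a(D))² = (3*(2*(9/4)*(6 + 9/4)))² = (3*(2*(9/4)*(33/4)))² = (3*(297/8))² = (891/8)² = 793881/64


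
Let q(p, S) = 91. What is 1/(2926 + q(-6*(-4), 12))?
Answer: 1/3017 ≈ 0.00033145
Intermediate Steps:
1/(2926 + q(-6*(-4), 12)) = 1/(2926 + 91) = 1/3017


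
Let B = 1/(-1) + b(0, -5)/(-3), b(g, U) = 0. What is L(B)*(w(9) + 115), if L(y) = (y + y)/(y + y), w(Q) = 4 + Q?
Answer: 128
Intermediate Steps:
B = -1 (B = 1/(-1) + 0/(-3) = 1*(-1) + 0*(-1/3) = -1 + 0 = -1)
L(y) = 1 (L(y) = (2*y)/((2*y)) = (2*y)*(1/(2*y)) = 1)
L(B)*(w(9) + 115) = 1*((4 + 9) + 115) = 1*(13 + 115) = 1*128 = 128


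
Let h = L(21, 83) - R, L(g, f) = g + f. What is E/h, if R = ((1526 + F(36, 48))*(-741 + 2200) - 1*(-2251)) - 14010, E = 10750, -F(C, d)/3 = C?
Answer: -10750/2056999 ≈ -0.0052261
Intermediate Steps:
L(g, f) = f + g
F(C, d) = -3*C
R = 2057103 (R = ((1526 - 3*36)*(-741 + 2200) - 1*(-2251)) - 14010 = ((1526 - 108)*1459 + 2251) - 14010 = (1418*1459 + 2251) - 14010 = (2068862 + 2251) - 14010 = 2071113 - 14010 = 2057103)
h = -2056999 (h = (83 + 21) - 1*2057103 = 104 - 2057103 = -2056999)
E/h = 10750/(-2056999) = 10750*(-1/2056999) = -10750/2056999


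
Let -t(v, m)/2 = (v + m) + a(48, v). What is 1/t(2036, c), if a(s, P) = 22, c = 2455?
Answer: -1/9026 ≈ -0.00011079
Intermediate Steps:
t(v, m) = -44 - 2*m - 2*v (t(v, m) = -2*((v + m) + 22) = -2*((m + v) + 22) = -2*(22 + m + v) = -44 - 2*m - 2*v)
1/t(2036, c) = 1/(-44 - 2*2455 - 2*2036) = 1/(-44 - 4910 - 4072) = 1/(-9026) = -1/9026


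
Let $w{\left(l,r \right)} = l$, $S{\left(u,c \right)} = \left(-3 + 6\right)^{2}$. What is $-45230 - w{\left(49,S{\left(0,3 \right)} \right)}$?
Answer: $-45279$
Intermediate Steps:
$S{\left(u,c \right)} = 9$ ($S{\left(u,c \right)} = 3^{2} = 9$)
$-45230 - w{\left(49,S{\left(0,3 \right)} \right)} = -45230 - 49 = -45279$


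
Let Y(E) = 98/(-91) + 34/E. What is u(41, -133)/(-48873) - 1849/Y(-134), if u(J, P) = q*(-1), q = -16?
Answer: 78708921623/56643807 ≈ 1389.5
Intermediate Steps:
Y(E) = -14/13 + 34/E (Y(E) = 98*(-1/91) + 34/E = -14/13 + 34/E)
u(J, P) = 16 (u(J, P) = -16*(-1) = 16)
u(41, -133)/(-48873) - 1849/Y(-134) = 16/(-48873) - 1849/(-14/13 + 34/(-134)) = 16*(-1/48873) - 1849/(-14/13 + 34*(-1/134)) = -16/48873 - 1849/(-14/13 - 17/67) = -16/48873 - 1849/(-1159/871) = -16/48873 - 1849*(-871/1159) = -16/48873 + 1610479/1159 = 78708921623/56643807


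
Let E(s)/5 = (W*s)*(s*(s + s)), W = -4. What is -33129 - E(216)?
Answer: 403074711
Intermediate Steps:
E(s) = -40*s³ (E(s) = 5*((-4*s)*(s*(s + s))) = 5*((-4*s)*(s*(2*s))) = 5*((-4*s)*(2*s²)) = 5*(-8*s³) = -40*s³)
-33129 - E(216) = -33129 - (-40)*216³ = -33129 - (-40)*10077696 = -33129 - 1*(-403107840) = -33129 + 403107840 = 403074711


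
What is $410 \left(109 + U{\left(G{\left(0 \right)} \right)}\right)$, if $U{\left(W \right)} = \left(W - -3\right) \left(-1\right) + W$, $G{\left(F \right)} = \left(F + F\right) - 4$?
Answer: $43460$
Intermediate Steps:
$G{\left(F \right)} = -4 + 2 F$ ($G{\left(F \right)} = 2 F - 4 = -4 + 2 F$)
$U{\left(W \right)} = -3$ ($U{\left(W \right)} = \left(W + 3\right) \left(-1\right) + W = \left(3 + W\right) \left(-1\right) + W = \left(-3 - W\right) + W = -3$)
$410 \left(109 + U{\left(G{\left(0 \right)} \right)}\right) = 410 \left(109 - 3\right) = 410 \cdot 106 = 43460$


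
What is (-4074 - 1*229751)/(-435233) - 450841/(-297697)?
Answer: 265829881978/129567558401 ≈ 2.0517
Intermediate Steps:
(-4074 - 1*229751)/(-435233) - 450841/(-297697) = (-4074 - 229751)*(-1/435233) - 450841*(-1/297697) = -233825*(-1/435233) + 450841/297697 = 233825/435233 + 450841/297697 = 265829881978/129567558401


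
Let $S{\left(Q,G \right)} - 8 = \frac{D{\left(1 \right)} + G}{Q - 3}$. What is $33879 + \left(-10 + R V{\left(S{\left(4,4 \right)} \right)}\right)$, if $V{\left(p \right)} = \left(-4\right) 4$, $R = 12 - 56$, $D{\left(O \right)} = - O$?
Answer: $34573$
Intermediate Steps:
$S{\left(Q,G \right)} = 8 + \frac{-1 + G}{-3 + Q}$ ($S{\left(Q,G \right)} = 8 + \frac{\left(-1\right) 1 + G}{Q - 3} = 8 + \frac{-1 + G}{-3 + Q}$)
$R = -44$ ($R = 12 - 56 = -44$)
$V{\left(p \right)} = -16$
$33879 + \left(-10 + R V{\left(S{\left(4,4 \right)} \right)}\right) = 33879 - -694 = 33879 + \left(-10 + 704\right) = 33879 + 694 = 34573$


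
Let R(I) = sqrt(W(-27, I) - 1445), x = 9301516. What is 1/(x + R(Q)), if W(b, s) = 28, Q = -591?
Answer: 9301516/86518199899673 - I*sqrt(1417)/86518199899673 ≈ 1.0751e-7 - 4.3509e-13*I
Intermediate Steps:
R(I) = I*sqrt(1417) (R(I) = sqrt(28 - 1445) = sqrt(-1417) = I*sqrt(1417))
1/(x + R(Q)) = 1/(9301516 + I*sqrt(1417))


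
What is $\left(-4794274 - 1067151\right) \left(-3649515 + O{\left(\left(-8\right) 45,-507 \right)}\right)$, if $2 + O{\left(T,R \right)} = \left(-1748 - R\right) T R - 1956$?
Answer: $1349058503260025$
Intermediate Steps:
$O{\left(T,R \right)} = -1958 + R T \left(-1748 - R\right)$ ($O{\left(T,R \right)} = -2 + \left(\left(-1748 - R\right) T R - 1956\right) = -2 + \left(T \left(-1748 - R\right) R - 1956\right) = -2 + \left(R T \left(-1748 - R\right) - 1956\right) = -2 + \left(-1956 + R T \left(-1748 - R\right)\right) = -1958 + R T \left(-1748 - R\right)$)
$\left(-4794274 - 1067151\right) \left(-3649515 + O{\left(\left(-8\right) 45,-507 \right)}\right) = \left(-4794274 - 1067151\right) \left(-3649515 - \left(1958 + \left(-8\right) 45 \left(-507\right)^{2} - \left(-7089888\right) 45\right)\right) = - 5861425 \left(-3649515 - \left(1958 - 92537640 + 319044960\right)\right) = - 5861425 \left(-3649515 - 226509278\right) = \left(-5861425\right) \left(-230158793\right) = 1349058503260025$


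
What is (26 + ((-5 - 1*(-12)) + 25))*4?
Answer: 232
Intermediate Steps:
(26 + ((-5 - 1*(-12)) + 25))*4 = (26 + ((-5 + 12) + 25))*4 = (26 + (7 + 25))*4 = (26 + 32)*4 = 58*4 = 232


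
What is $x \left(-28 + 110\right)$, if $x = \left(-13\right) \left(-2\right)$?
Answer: $2132$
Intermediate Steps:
$x = 26$
$x \left(-28 + 110\right) = 26 \left(-28 + 110\right) = 26 \cdot 82 = 2132$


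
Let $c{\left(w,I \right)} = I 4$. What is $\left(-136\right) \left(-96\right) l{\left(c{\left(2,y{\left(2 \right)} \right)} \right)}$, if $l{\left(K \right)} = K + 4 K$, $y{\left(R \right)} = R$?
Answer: $522240$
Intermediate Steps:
$c{\left(w,I \right)} = 4 I$
$l{\left(K \right)} = 5 K$
$\left(-136\right) \left(-96\right) l{\left(c{\left(2,y{\left(2 \right)} \right)} \right)} = \left(-136\right) \left(-96\right) 5 \cdot 4 \cdot 2 = 13056 \cdot 5 \cdot 8 = 13056 \cdot 40 = 522240$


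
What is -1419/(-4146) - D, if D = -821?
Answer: 1135095/1382 ≈ 821.34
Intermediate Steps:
-1419/(-4146) - D = -1419/(-4146) - 1*(-821) = -1419*(-1/4146) + 821 = 473/1382 + 821 = 1135095/1382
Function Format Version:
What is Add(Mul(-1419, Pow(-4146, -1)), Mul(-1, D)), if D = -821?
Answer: Rational(1135095, 1382) ≈ 821.34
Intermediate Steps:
Add(Mul(-1419, Pow(-4146, -1)), Mul(-1, D)) = Add(Mul(-1419, Pow(-4146, -1)), Mul(-1, -821)) = Add(Mul(-1419, Rational(-1, 4146)), 821) = Add(Rational(473, 1382), 821) = Rational(1135095, 1382)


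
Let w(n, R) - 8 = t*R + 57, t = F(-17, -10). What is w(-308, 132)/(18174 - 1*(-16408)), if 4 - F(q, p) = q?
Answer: 2837/34582 ≈ 0.082037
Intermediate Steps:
F(q, p) = 4 - q
t = 21 (t = 4 - 1*(-17) = 4 + 17 = 21)
w(n, R) = 65 + 21*R (w(n, R) = 8 + (21*R + 57) = 8 + (57 + 21*R) = 65 + 21*R)
w(-308, 132)/(18174 - 1*(-16408)) = (65 + 21*132)/(18174 - 1*(-16408)) = (65 + 2772)/(18174 + 16408) = 2837/34582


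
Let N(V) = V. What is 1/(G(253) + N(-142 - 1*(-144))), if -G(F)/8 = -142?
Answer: 1/1138 ≈ 0.00087873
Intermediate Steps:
G(F) = 1136 (G(F) = -8*(-142) = 1136)
1/(G(253) + N(-142 - 1*(-144))) = 1/(1136 + (-142 - 1*(-144))) = 1/(1136 + (-142 + 144)) = 1/(1136 + 2) = 1/1138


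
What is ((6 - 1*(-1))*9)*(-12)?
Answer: -756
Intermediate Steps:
((6 - 1*(-1))*9)*(-12) = ((6 + 1)*9)*(-12) = (7*9)*(-12) = 63*(-12) = -756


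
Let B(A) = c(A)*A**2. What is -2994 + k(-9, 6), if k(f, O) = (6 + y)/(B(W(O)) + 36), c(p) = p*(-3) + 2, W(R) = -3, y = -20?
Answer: -404204/135 ≈ -2994.1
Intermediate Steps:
c(p) = 2 - 3*p (c(p) = -3*p + 2 = 2 - 3*p)
B(A) = A**2*(2 - 3*A) (B(A) = (2 - 3*A)*A**2 = A**2*(2 - 3*A))
k(f, O) = -14/135 (k(f, O) = (6 - 20)/((-3)**2*(2 - 3*(-3)) + 36) = -14/(9*(2 + 9) + 36) = -14/(9*11 + 36) = -14/(99 + 36) = -14/135)
-2994 + k(-9, 6) = -2994 - 14/135 = -404204/135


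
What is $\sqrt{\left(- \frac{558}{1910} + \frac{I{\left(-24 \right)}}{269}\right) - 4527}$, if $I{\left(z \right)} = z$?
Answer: $\frac{2 i \sqrt{74696179745055}}{256895} \approx 67.286 i$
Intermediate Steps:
$\sqrt{\left(- \frac{558}{1910} + \frac{I{\left(-24 \right)}}{269}\right) - 4527} = \sqrt{\left(- \frac{558}{1910} - \frac{24}{269}\right) - 4527} = \sqrt{\left(\left(-558\right) \frac{1}{1910} - \frac{24}{269}\right) - 4527} = \sqrt{\left(- \frac{279}{955} - \frac{24}{269}\right) - 4527} = \sqrt{- \frac{97971}{256895} - 4527} = \sqrt{- \frac{1163061636}{256895}} = \frac{2 i \sqrt{74696179745055}}{256895}$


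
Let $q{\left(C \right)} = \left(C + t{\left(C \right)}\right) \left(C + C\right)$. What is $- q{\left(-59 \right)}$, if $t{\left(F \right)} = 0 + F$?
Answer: $-13924$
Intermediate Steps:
$t{\left(F \right)} = F$
$q{\left(C \right)} = 4 C^{2}$ ($q{\left(C \right)} = \left(C + C\right) \left(C + C\right) = 2 C 2 C = 4 C^{2}$)
$- q{\left(-59 \right)} = - 4 \left(-59\right)^{2} = - 4 \cdot 3481 = \left(-1\right) 13924 = -13924$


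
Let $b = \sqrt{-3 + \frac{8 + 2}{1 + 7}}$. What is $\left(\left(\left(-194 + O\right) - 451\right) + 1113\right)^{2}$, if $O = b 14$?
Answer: $218681 + 6552 i \sqrt{7} \approx 2.1868 \cdot 10^{5} + 17335.0 i$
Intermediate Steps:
$b = \frac{i \sqrt{7}}{2}$ ($b = \sqrt{-3 + \frac{10}{8}} = \sqrt{-3 + 10 \cdot \frac{1}{8}} = \sqrt{-3 + \frac{5}{4}} = \sqrt{- \frac{7}{4}} = \frac{i \sqrt{7}}{2} \approx 1.3229 i$)
$O = 7 i \sqrt{7}$ ($O = \frac{i \sqrt{7}}{2} \cdot 14 = 7 i \sqrt{7} \approx 18.52 i$)
$\left(\left(\left(-194 + O\right) - 451\right) + 1113\right)^{2} = \left(\left(\left(-194 + 7 i \sqrt{7}\right) - 451\right) + 1113\right)^{2} = \left(\left(-645 + 7 i \sqrt{7}\right) + 1113\right)^{2} = \left(468 + 7 i \sqrt{7}\right)^{2}$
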